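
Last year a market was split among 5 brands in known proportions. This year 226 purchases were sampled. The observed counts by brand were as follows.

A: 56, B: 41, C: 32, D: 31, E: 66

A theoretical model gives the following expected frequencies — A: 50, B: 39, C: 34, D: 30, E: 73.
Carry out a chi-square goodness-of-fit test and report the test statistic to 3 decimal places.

χ² = (56−50)²/50 + (41−39)²/39 + (32−34)²/34 + (31−30)²/30 + (66−73)²/73
   = 0.7200 + 0.1026 + 0.1176 + 0.0333 + 0.6712
Sum = 1.645

1.645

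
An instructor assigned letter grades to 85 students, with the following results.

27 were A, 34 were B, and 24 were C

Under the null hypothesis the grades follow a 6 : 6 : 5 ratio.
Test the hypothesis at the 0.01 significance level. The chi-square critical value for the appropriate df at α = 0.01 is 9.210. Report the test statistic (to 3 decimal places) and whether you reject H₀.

0.873; do not reject

Ratio total = 17. Expected counts: 85×6/17 = 30, 85×6/17 = 30, 85×5/17 = 25.
cat         O        E   (O−E)²/E
A          27       30     0.3000
B          34       30     0.5333
C          24       25     0.0400
Sum = 0.873
df = 2. Since 0.873 < 9.210, we do not reject H₀.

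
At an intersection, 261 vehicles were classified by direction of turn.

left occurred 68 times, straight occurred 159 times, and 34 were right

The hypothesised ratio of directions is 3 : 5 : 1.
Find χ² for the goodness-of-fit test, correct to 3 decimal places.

6.363

Ratio total = 9. Expected counts: 261×3/9 = 87, 261×5/9 = 145, 261×1/9 = 29.
χ² = (68−87)²/87 + (159−145)²/145 + (34−29)²/29
   = 4.1494 + 1.3517 + 0.8621
Sum = 6.363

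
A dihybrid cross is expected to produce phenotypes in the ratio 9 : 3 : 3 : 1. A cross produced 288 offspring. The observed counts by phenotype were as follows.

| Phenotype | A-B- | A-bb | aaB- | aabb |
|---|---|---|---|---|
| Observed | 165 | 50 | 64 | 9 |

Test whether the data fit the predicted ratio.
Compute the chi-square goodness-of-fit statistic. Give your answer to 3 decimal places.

6.704

Ratio total = 16. Expected counts: 288×9/16 = 162, 288×3/16 = 54, 288×3/16 = 54, 288×1/16 = 18.
A-B-: (165 − 162)²/162 = 9/162 = 0.0556
A-bb: (50 − 54)²/54 = 16/54 = 0.2963
aaB-: (64 − 54)²/54 = 100/54 = 1.8519
aabb: (9 − 18)²/18 = 81/18 = 4.5000
Sum = 6.704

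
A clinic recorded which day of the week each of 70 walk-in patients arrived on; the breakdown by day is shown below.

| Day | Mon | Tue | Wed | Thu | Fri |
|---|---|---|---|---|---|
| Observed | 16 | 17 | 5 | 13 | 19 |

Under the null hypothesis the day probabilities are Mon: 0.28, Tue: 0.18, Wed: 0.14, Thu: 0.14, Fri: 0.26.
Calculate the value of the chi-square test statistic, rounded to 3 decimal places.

5.629

Expected counts E_i = n·p_i: 70×0.28 = 19.6, 70×0.18 = 12.6, 70×0.14 = 9.8, 70×0.14 = 9.8, 70×0.26 = 18.2.
χ² = (16−19.6)²/19.6 + (17−12.6)²/12.6 + (5−9.8)²/9.8 + (13−9.8)²/9.8 + (19−18.2)²/18.2
   = 0.6612 + 1.5365 + 2.3510 + 1.0449 + 0.0352
Sum = 5.629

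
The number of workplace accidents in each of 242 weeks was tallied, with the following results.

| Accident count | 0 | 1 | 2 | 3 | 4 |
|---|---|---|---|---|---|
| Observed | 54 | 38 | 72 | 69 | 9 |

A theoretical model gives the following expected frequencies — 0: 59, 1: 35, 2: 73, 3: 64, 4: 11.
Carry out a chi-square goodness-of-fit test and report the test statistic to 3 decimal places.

1.449

χ² = (54−59)²/59 + (38−35)²/35 + (72−73)²/73 + (69−64)²/64 + (9−11)²/11
   = 0.4237 + 0.2571 + 0.0137 + 0.3906 + 0.3636
Sum = 1.449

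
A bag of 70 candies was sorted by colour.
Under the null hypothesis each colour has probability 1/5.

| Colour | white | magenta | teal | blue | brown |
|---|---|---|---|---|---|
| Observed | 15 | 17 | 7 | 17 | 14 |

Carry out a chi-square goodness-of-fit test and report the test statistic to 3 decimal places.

4.857

Expected count for each of the 5 categories: 70/5 = 14.
cat          O        E   (O−E)²/E
white       15       14     0.0714
magenta     17       14     0.6429
teal         7       14     3.5000
blue        17       14     0.6429
brown       14       14     0.0000
Sum = 4.857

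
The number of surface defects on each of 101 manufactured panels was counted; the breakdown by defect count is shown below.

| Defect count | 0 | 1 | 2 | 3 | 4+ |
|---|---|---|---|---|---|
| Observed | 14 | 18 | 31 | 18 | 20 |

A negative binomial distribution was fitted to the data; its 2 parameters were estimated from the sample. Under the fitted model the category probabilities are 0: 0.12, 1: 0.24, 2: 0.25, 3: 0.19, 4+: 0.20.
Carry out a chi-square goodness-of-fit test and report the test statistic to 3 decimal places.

3.283

Expected counts E_i = n·p_i: 101×0.12 = 12.12, 101×0.24 = 24.24, 101×0.25 = 25.25, 101×0.19 = 19.19, 101×0.20 = 20.2.
χ² = (14−12.12)²/12.12 + (18−24.24)²/24.24 + (31−25.25)²/25.25 + (18−19.19)²/19.19 + (20−20.2)²/20.2
   = 0.2916 + 1.6063 + 1.3094 + 0.0738 + 0.0020
Sum = 3.283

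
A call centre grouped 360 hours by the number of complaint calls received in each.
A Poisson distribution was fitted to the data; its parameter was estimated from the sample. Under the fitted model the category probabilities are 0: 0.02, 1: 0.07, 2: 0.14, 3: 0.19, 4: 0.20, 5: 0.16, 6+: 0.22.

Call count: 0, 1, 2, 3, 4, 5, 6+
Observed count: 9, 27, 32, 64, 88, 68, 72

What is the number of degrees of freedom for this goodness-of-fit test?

There are k = 7 categories and 1 parameter estimated from the data, so df = 7 − 1 − 1 = 5.

5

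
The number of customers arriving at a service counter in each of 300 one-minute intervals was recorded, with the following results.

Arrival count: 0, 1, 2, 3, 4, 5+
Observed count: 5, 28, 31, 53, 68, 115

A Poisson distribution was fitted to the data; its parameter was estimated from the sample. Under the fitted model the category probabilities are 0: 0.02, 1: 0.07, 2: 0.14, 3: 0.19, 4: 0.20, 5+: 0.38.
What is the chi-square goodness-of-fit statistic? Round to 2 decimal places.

6.74

Expected counts E_i = n·p_i: 300×0.02 = 6, 300×0.07 = 21, 300×0.14 = 42, 300×0.19 = 57, 300×0.20 = 60, 300×0.38 = 114.
0: (5 − 6)²/6 = 1/6 = 0.167
1: (28 − 21)²/21 = 49/21 = 2.333
2: (31 − 42)²/42 = 121/42 = 2.881
3: (53 − 57)²/57 = 16/57 = 0.281
4: (68 − 60)²/60 = 64/60 = 1.067
5+: (115 − 114)²/114 = 1/114 = 0.009
Sum = 6.74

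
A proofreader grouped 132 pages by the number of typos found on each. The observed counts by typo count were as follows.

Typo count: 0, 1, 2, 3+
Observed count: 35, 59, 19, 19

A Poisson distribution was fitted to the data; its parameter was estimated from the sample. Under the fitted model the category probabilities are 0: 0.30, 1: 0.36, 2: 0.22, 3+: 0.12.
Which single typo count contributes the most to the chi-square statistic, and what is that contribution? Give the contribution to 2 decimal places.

2, 3.47

Expected counts E_i = n·p_i: 132×0.30 = 39.6, 132×0.36 = 47.52, 132×0.22 = 29.04, 132×0.12 = 15.84.
χ² = (35−39.6)²/39.6 + (59−47.52)²/47.52 + (19−29.04)²/29.04 + (19−15.84)²/15.84
   = 0.534 + 2.773 + 3.471 + 0.630
The largest term is for 2: 3.47.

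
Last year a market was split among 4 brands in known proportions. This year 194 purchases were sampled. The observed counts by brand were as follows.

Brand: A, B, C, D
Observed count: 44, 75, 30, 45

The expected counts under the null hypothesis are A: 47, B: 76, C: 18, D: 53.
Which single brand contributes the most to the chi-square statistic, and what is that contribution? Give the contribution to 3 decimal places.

C, 8.000

cat         O        E   (O−E)²/E
A          44       47     0.1915
B          75       76     0.0132
C          30       18     8.0000
D          45       53     1.2075
The largest term is for C: 8.000.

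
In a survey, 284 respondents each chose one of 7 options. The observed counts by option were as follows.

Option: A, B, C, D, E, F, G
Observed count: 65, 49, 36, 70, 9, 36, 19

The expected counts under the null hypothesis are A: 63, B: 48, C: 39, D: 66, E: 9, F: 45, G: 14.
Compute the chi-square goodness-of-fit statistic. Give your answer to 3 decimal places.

χ² = (65−63)²/63 + (49−48)²/48 + (36−39)²/39 + (70−66)²/66 + (9−9)²/9 + (36−45)²/45 + (19−14)²/14
   = 0.0635 + 0.0208 + 0.2308 + 0.2424 + 0.0000 + 1.8000 + 1.7857
Sum = 4.143

4.143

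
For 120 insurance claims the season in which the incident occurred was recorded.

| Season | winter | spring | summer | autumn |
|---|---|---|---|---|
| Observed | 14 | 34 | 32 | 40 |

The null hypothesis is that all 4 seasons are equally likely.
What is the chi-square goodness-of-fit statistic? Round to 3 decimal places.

12.533

Under H₀ each category has probability 1/4, so each expected count is 120/4 = 30.
χ² = (14−30)²/30 + (34−30)²/30 + (32−30)²/30 + (40−30)²/30
   = 8.5333 + 0.5333 + 0.1333 + 3.3333
Sum = 12.533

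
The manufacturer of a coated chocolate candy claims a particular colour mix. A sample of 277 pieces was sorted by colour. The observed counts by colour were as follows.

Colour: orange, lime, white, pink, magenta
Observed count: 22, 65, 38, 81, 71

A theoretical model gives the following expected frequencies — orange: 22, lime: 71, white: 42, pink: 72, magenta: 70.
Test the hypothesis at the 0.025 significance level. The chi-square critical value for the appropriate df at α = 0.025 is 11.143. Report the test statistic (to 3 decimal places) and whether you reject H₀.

2.027; do not reject

χ² = (22−22)²/22 + (65−71)²/71 + (38−42)²/42 + (81−72)²/72 + (71−70)²/70
   = 0.0000 + 0.5070 + 0.3810 + 1.1250 + 0.0143
Sum = 2.027
df = 4. Since 2.027 < 11.143, we do not reject H₀.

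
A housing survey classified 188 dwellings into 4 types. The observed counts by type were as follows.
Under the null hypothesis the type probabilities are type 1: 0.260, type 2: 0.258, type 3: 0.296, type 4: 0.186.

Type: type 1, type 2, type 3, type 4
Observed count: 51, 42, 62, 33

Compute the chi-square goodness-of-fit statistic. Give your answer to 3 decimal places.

Expected counts E_i = n·p_i: 188×0.260 = 48.88, 188×0.258 = 48.504, 188×0.296 = 55.648, 188×0.186 = 34.968.
cat         O        E   (O−E)²/E
type 1     51    48.88     0.0919
type 2     42   48.504     0.8721
type 3     62   55.648     0.7251
type 4     33   34.968     0.1108
Sum = 1.800

1.800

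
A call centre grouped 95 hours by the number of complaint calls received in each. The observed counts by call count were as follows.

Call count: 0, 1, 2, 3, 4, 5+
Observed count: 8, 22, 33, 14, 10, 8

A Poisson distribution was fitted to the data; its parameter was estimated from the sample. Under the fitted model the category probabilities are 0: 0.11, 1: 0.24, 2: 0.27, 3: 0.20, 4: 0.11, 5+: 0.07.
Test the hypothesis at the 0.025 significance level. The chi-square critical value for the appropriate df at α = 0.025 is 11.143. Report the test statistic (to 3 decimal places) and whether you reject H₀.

4.318; do not reject

Expected counts E_i = n·p_i: 95×0.11 = 10.45, 95×0.24 = 22.8, 95×0.27 = 25.65, 95×0.20 = 19, 95×0.11 = 10.45, 95×0.07 = 6.65.
0: (8 − 10.45)²/10.45 = 6.0025/10.45 = 0.5744
1: (22 − 22.8)²/22.8 = 0.64/22.8 = 0.0281
2: (33 − 25.65)²/25.65 = 54.0225/25.65 = 2.1061
3: (14 − 19)²/19 = 25/19 = 1.3158
4: (10 − 10.45)²/10.45 = 0.2025/10.45 = 0.0194
5+: (8 − 6.65)²/6.65 = 1.8225/6.65 = 0.2741
Sum = 4.318
df = 4. Since 4.318 < 11.143, we do not reject H₀.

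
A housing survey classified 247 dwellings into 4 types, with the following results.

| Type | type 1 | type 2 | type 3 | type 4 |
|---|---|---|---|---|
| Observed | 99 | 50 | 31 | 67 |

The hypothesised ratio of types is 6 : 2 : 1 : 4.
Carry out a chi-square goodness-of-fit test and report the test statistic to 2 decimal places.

Ratio total = 13. Expected counts: 247×6/13 = 114, 247×2/13 = 38, 247×1/13 = 19, 247×4/13 = 76.
χ² = (99−114)²/114 + (50−38)²/38 + (31−19)²/19 + (67−76)²/76
   = 1.974 + 3.789 + 7.579 + 1.066
Sum = 14.41

14.41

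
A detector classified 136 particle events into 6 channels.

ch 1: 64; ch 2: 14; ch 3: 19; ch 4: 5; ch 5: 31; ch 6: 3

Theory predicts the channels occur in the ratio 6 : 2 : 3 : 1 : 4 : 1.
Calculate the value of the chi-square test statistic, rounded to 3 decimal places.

Ratio total = 17. Expected counts: 136×6/17 = 48, 136×2/17 = 16, 136×3/17 = 24, 136×1/17 = 8, 136×4/17 = 32, 136×1/17 = 8.
χ² = (64−48)²/48 + (14−16)²/16 + (19−24)²/24 + (5−8)²/8 + (31−32)²/32 + (3−8)²/8
   = 5.3333 + 0.2500 + 1.0417 + 1.1250 + 0.0313 + 3.1250
Sum = 10.906

10.906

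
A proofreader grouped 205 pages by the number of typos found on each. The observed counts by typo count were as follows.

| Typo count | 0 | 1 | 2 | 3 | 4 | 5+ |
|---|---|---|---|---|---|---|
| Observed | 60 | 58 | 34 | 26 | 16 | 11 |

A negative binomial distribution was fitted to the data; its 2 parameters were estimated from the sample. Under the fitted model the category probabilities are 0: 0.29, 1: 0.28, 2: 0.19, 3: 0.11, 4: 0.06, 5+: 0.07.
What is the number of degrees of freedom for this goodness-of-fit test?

3

There are k = 6 categories and 2 parameters estimated from the data, so df = 6 − 1 − 2 = 3.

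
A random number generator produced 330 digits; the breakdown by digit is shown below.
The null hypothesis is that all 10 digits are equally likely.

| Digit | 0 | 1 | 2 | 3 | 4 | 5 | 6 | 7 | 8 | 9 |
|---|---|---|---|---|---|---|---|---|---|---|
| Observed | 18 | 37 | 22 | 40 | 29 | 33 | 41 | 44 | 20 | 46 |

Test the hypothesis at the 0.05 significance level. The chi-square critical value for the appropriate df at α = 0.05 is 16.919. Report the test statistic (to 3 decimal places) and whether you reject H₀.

28.788; reject

Under H₀ each category has probability 1/10, so each expected count is 330/10 = 33.
χ² = (18−33)²/33 + (37−33)²/33 + (22−33)²/33 + (40−33)²/33 + (29−33)²/33 + (33−33)²/33 + (41−33)²/33 + (44−33)²/33 + (20−33)²/33 + (46−33)²/33
   = 6.8182 + 0.4848 + 3.6667 + 1.4848 + 0.4848 + 0.0000 + 1.9394 + 3.6667 + 5.1212 + 5.1212
Sum = 28.788
df = 9. Since 28.788 > 16.919, we reject H₀.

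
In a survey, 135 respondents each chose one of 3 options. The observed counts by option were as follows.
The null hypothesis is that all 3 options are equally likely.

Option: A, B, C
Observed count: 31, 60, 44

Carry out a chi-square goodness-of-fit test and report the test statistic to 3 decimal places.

9.378

Expected count for each of the 3 categories: 135/3 = 45.
cat         O        E   (O−E)²/E
A          31       45     4.3556
B          60       45     5.0000
C          44       45     0.0222
Sum = 9.378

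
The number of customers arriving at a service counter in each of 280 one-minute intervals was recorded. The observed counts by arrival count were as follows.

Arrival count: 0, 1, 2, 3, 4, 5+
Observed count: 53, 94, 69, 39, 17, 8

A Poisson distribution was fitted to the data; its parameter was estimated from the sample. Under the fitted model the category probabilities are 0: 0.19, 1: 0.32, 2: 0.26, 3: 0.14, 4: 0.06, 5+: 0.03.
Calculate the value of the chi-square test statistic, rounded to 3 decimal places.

0.438

Expected counts E_i = n·p_i: 280×0.19 = 53.2, 280×0.32 = 89.6, 280×0.26 = 72.8, 280×0.14 = 39.2, 280×0.06 = 16.8, 280×0.03 = 8.4.
0: (53 − 53.2)²/53.2 = 0.04/53.2 = 0.0008
1: (94 − 89.6)²/89.6 = 19.36/89.6 = 0.2161
2: (69 − 72.8)²/72.8 = 14.44/72.8 = 0.1984
3: (39 − 39.2)²/39.2 = 0.04/39.2 = 0.0010
4: (17 − 16.8)²/16.8 = 0.04/16.8 = 0.0024
5+: (8 − 8.4)²/8.4 = 0.16/8.4 = 0.0190
Sum = 0.438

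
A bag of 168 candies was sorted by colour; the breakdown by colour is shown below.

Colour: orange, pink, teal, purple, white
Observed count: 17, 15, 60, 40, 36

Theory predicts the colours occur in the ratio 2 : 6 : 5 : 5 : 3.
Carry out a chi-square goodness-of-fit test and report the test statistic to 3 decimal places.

Ratio total = 21. Expected counts: 168×2/21 = 16, 168×6/21 = 48, 168×5/21 = 40, 168×5/21 = 40, 168×3/21 = 24.
χ² = (17−16)²/16 + (15−48)²/48 + (60−40)²/40 + (40−40)²/40 + (36−24)²/24
   = 0.0625 + 22.6875 + 10.0000 + 0.0000 + 6.0000
Sum = 38.750

38.750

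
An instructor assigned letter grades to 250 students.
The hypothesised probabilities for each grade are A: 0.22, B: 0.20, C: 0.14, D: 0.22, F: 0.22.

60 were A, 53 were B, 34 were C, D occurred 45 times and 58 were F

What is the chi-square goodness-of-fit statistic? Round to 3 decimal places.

Expected counts E_i = n·p_i: 250×0.22 = 55, 250×0.20 = 50, 250×0.14 = 35, 250×0.22 = 55, 250×0.22 = 55.
A: (60 − 55)²/55 = 25/55 = 0.4545
B: (53 − 50)²/50 = 9/50 = 0.1800
C: (34 − 35)²/35 = 1/35 = 0.0286
D: (45 − 55)²/55 = 100/55 = 1.8182
F: (58 − 55)²/55 = 9/55 = 0.1636
Sum = 2.645

2.645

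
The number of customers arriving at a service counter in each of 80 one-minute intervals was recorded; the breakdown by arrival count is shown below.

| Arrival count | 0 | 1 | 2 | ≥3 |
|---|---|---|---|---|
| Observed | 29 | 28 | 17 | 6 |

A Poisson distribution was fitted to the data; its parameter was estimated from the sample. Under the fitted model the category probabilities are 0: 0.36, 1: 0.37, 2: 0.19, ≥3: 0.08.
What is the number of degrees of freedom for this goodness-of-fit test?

There are k = 4 categories and 1 parameter estimated from the data, so df = 4 − 1 − 1 = 2.

2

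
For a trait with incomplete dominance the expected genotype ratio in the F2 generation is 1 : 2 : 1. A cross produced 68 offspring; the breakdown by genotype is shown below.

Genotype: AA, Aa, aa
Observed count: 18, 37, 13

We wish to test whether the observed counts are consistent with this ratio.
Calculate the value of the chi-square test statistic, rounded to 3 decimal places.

Ratio total = 4. Expected counts: 68×1/4 = 17, 68×2/4 = 34, 68×1/4 = 17.
AA: (18 − 17)²/17 = 1/17 = 0.0588
Aa: (37 − 34)²/34 = 9/34 = 0.2647
aa: (13 − 17)²/17 = 16/17 = 0.9412
Sum = 1.265

1.265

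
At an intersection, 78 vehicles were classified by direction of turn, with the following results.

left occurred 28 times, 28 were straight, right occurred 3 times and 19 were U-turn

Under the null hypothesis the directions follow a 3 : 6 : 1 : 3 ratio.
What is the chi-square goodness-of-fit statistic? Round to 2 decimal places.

Ratio total = 13. Expected counts: 78×3/13 = 18, 78×6/13 = 36, 78×1/13 = 6, 78×3/13 = 18.
left: (28 − 18)²/18 = 100/18 = 5.556
straight: (28 − 36)²/36 = 64/36 = 1.778
right: (3 − 6)²/6 = 9/6 = 1.500
U-turn: (19 − 18)²/18 = 1/18 = 0.056
Sum = 8.89

8.89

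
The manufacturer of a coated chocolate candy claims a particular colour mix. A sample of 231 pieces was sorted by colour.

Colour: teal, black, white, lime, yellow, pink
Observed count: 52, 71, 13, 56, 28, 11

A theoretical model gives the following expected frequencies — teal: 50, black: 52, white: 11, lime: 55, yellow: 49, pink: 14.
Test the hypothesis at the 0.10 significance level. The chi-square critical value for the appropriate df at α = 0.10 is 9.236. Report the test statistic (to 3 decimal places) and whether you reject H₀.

17.047; reject

χ² = (52−50)²/50 + (71−52)²/52 + (13−11)²/11 + (56−55)²/55 + (28−49)²/49 + (11−14)²/14
   = 0.0800 + 6.9423 + 0.3636 + 0.0182 + 9.0000 + 0.6429
Sum = 17.047
df = 5. Since 17.047 > 9.236, we reject H₀.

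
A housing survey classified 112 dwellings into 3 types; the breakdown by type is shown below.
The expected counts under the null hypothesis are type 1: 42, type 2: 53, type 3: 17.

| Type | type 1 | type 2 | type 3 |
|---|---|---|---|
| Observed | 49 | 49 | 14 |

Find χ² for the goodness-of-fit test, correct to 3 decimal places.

χ² = (49−42)²/42 + (49−53)²/53 + (14−17)²/17
   = 1.1667 + 0.3019 + 0.5294
Sum = 1.998

1.998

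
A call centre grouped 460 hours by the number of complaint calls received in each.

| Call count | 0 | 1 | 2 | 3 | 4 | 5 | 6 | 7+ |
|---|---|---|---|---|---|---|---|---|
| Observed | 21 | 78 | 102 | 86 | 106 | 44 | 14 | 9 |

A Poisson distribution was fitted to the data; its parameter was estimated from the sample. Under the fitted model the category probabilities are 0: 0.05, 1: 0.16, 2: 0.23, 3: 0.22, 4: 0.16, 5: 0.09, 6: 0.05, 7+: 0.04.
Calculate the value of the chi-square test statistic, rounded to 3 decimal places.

Expected counts E_i = n·p_i: 460×0.05 = 23, 460×0.16 = 73.6, 460×0.23 = 105.8, 460×0.22 = 101.2, 460×0.16 = 73.6, 460×0.09 = 41.4, 460×0.05 = 23, 460×0.04 = 18.4.
0: (21 − 23)²/23 = 4/23 = 0.1739
1: (78 − 73.6)²/73.6 = 19.36/73.6 = 0.2630
2: (102 − 105.8)²/105.8 = 14.44/105.8 = 0.1365
3: (86 − 101.2)²/101.2 = 231.04/101.2 = 2.2830
4: (106 − 73.6)²/73.6 = 1049.76/73.6 = 14.2630
5: (44 − 41.4)²/41.4 = 6.76/41.4 = 0.1633
6: (14 − 23)²/23 = 81/23 = 3.5217
7+: (9 − 18.4)²/18.4 = 88.36/18.4 = 4.8022
Sum = 25.607

25.607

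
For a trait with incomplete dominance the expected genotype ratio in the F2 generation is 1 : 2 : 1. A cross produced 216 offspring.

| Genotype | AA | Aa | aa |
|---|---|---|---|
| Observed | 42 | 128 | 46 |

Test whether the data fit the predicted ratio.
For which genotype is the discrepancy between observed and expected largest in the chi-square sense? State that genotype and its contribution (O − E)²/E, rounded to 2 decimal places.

Ratio total = 4. Expected counts: 216×1/4 = 54, 216×2/4 = 108, 216×1/4 = 54.
cat         O        E   (O−E)²/E
AA         42       54      2.667
Aa        128      108      3.704
aa         46       54      1.185
The largest term is for Aa: 3.70.

Aa, 3.70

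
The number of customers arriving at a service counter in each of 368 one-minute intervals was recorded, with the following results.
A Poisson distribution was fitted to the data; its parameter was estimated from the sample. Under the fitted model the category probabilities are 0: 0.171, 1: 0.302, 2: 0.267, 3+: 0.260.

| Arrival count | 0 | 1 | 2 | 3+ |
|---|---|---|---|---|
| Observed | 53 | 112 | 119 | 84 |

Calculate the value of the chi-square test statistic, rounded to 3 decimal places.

Expected counts E_i = n·p_i: 368×0.171 = 62.928, 368×0.302 = 111.136, 368×0.267 = 98.256, 368×0.260 = 95.68.
χ² = (53−62.928)²/62.928 + (112−111.136)²/111.136 + (119−98.256)²/98.256 + (84−95.68)²/95.68
   = 1.5663 + 0.0067 + 4.3795 + 1.4258
Sum = 7.378

7.378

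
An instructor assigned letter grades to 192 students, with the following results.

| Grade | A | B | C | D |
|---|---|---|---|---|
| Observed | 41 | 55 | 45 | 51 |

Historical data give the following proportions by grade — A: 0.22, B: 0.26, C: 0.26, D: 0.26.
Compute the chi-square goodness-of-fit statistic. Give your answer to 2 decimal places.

1.06

Expected counts E_i = n·p_i: 192×0.22 = 42.24, 192×0.26 = 49.92, 192×0.26 = 49.92, 192×0.26 = 49.92.
χ² = (41−42.24)²/42.24 + (55−49.92)²/49.92 + (45−49.92)²/49.92 + (51−49.92)²/49.92
   = 0.036 + 0.517 + 0.485 + 0.023
Sum = 1.06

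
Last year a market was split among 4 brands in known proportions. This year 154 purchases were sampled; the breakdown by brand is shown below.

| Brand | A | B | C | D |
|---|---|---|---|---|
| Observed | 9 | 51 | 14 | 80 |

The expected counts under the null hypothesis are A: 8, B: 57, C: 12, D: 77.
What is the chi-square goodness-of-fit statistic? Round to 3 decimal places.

cat         O        E   (O−E)²/E
A           9        8     0.1250
B          51       57     0.6316
C          14       12     0.3333
D          80       77     0.1169
Sum = 1.207

1.207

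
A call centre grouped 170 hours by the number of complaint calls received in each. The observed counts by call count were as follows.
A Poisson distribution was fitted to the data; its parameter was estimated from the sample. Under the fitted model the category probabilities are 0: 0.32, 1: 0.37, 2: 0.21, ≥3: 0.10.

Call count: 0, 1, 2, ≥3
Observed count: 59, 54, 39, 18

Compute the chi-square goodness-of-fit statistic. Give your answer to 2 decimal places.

Expected counts E_i = n·p_i: 170×0.32 = 54.4, 170×0.37 = 62.9, 170×0.21 = 35.7, 170×0.10 = 17.
χ² = (59−54.4)²/54.4 + (54−62.9)²/62.9 + (39−35.7)²/35.7 + (18−17)²/17
   = 0.389 + 1.259 + 0.305 + 0.059
Sum = 2.01

2.01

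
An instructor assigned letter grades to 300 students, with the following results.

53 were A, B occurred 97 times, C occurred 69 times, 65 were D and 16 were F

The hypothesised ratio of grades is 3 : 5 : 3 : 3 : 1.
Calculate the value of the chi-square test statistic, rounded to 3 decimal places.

3.473

Ratio total = 15. Expected counts: 300×3/15 = 60, 300×5/15 = 100, 300×3/15 = 60, 300×3/15 = 60, 300×1/15 = 20.
cat         O        E   (O−E)²/E
A          53       60     0.8167
B          97      100     0.0900
C          69       60     1.3500
D          65       60     0.4167
F          16       20     0.8000
Sum = 3.473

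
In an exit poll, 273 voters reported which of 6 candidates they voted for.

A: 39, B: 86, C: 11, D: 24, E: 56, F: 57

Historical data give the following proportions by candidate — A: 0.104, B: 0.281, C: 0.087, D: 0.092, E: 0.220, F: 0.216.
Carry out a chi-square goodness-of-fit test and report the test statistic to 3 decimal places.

12.323

Expected counts E_i = n·p_i: 273×0.104 = 28.392, 273×0.281 = 76.713, 273×0.087 = 23.751, 273×0.092 = 25.116, 273×0.220 = 60.06, 273×0.216 = 58.968.
χ² = (39−28.392)²/28.392 + (86−76.713)²/76.713 + (11−23.751)²/23.751 + (24−25.116)²/25.116 + (56−60.06)²/60.06 + (57−58.968)²/58.968
   = 3.9634 + 1.1243 + 6.8455 + 0.0496 + 0.2745 + 0.0657
Sum = 12.323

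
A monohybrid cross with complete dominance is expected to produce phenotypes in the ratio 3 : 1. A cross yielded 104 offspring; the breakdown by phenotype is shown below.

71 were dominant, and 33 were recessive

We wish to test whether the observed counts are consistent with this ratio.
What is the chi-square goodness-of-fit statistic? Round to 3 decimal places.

Ratio total = 4. Expected counts: 104×3/4 = 78, 104×1/4 = 26.
cat            O        E   (O−E)²/E
dominant      71       78     0.6282
recessive     33       26     1.8846
Sum = 2.513

2.513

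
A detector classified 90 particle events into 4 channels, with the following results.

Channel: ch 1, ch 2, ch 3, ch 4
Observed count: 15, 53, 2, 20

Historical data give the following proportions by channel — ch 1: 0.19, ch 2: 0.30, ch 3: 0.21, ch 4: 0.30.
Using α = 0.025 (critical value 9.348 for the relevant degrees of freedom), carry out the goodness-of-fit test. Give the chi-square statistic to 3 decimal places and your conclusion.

42.221; reject

Expected counts E_i = n·p_i: 90×0.19 = 17.1, 90×0.30 = 27, 90×0.21 = 18.9, 90×0.30 = 27.
cat         O        E   (O−E)²/E
ch 1       15     17.1     0.2579
ch 2       53       27    25.0370
ch 3        2     18.9    15.1116
ch 4       20       27     1.8148
Sum = 42.221
df = 3. Since 42.221 > 9.348, we reject H₀.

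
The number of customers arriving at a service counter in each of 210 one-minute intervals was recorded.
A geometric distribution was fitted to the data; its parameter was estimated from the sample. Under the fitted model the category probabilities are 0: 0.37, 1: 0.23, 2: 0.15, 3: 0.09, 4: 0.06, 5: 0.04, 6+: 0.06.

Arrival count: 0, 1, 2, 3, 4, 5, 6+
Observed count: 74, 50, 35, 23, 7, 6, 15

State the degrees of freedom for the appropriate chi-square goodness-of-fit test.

5

There are k = 7 categories and 1 parameter estimated from the data, so df = 7 − 1 − 1 = 5.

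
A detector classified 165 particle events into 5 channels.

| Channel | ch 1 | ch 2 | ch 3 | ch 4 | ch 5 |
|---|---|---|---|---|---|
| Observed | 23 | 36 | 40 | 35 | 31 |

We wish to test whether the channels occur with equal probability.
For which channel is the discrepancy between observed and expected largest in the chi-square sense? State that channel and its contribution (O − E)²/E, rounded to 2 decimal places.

ch 1, 3.03

Under H₀ each category has probability 1/5, so each expected count is 165/5 = 33.
cat         O        E   (O−E)²/E
ch 1       23       33      3.030
ch 2       36       33      0.273
ch 3       40       33      1.485
ch 4       35       33      0.121
ch 5       31       33      0.121
The largest term is for ch 1: 3.03.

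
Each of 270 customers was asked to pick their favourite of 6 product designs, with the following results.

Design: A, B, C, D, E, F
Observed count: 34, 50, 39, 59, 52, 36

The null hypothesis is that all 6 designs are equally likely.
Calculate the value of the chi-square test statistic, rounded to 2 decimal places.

11.29

Expected count for each of the 6 categories: 270/6 = 45.
A: (34 − 45)²/45 = 121/45 = 2.689
B: (50 − 45)²/45 = 25/45 = 0.556
C: (39 − 45)²/45 = 36/45 = 0.800
D: (59 − 45)²/45 = 196/45 = 4.356
E: (52 − 45)²/45 = 49/45 = 1.089
F: (36 − 45)²/45 = 81/45 = 1.800
Sum = 11.29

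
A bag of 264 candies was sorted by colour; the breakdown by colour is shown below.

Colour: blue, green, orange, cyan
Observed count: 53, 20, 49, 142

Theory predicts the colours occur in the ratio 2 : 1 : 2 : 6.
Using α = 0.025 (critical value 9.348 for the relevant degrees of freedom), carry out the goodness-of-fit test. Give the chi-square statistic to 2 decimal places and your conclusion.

Ratio total = 11. Expected counts: 264×2/11 = 48, 264×1/11 = 24, 264×2/11 = 48, 264×6/11 = 144.
cat         O        E   (O−E)²/E
blue       53       48      0.521
green      20       24      0.667
orange     49       48      0.021
cyan      142      144      0.028
Sum = 1.24
df = 3. Since 1.24 < 9.348, we do not reject H₀.

1.24; do not reject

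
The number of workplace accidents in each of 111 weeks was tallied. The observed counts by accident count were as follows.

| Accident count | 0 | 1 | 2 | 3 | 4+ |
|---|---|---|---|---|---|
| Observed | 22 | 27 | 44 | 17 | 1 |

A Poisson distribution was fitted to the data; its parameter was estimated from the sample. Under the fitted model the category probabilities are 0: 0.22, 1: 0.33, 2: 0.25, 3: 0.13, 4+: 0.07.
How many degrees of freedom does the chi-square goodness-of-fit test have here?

3

There are k = 5 categories and 1 parameter estimated from the data, so df = 5 − 1 − 1 = 3.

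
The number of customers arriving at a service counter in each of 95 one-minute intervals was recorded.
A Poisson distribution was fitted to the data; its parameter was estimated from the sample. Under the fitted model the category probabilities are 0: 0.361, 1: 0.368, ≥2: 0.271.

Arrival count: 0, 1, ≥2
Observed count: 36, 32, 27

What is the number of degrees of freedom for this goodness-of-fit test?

1

There are k = 3 categories and 1 parameter estimated from the data, so df = 3 − 1 − 1 = 1.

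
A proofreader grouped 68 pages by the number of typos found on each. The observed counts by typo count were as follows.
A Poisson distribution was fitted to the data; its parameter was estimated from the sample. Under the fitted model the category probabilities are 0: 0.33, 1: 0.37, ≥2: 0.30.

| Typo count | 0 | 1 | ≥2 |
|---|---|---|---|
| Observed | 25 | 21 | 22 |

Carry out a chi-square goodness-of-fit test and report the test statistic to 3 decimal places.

Expected counts E_i = n·p_i: 68×0.33 = 22.44, 68×0.37 = 25.16, 68×0.30 = 20.4.
0: (25 − 22.44)²/22.44 = 6.5536/22.44 = 0.2920
1: (21 − 25.16)²/25.16 = 17.3056/25.16 = 0.6878
≥2: (22 − 20.4)²/20.4 = 2.56/20.4 = 0.1255
Sum = 1.105

1.105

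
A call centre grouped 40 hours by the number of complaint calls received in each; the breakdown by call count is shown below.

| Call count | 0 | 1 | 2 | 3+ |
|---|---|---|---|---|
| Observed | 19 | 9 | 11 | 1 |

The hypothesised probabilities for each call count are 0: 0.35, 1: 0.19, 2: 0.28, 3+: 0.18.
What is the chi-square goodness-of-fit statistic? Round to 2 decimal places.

Expected counts E_i = n·p_i: 40×0.35 = 14, 40×0.19 = 7.6, 40×0.28 = 11.2, 40×0.18 = 7.2.
cat         O        E   (O−E)²/E
0          19       14      1.786
1           9      7.6      0.258
2          11     11.2      0.004
3+          1      7.2      5.339
Sum = 7.39

7.39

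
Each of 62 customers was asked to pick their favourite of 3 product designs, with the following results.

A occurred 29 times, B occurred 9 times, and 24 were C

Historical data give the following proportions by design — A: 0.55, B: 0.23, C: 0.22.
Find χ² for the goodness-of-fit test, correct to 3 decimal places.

Expected counts E_i = n·p_i: 62×0.55 = 34.1, 62×0.23 = 14.26, 62×0.22 = 13.64.
cat         O        E   (O−E)²/E
A          29     34.1     0.7628
B           9    14.26     1.9402
C          24    13.64     7.8687
Sum = 10.572

10.572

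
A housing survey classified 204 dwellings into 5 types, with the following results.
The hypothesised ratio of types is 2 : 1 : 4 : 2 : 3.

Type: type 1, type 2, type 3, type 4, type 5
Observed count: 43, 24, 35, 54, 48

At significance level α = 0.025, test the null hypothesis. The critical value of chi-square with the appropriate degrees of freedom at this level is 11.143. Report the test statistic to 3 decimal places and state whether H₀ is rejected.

33.221; reject

Ratio total = 12. Expected counts: 204×2/12 = 34, 204×1/12 = 17, 204×4/12 = 68, 204×2/12 = 34, 204×3/12 = 51.
cat         O        E   (O−E)²/E
type 1     43       34     2.3824
type 2     24       17     2.8824
type 3     35       68    16.0147
type 4     54       34    11.7647
type 5     48       51     0.1765
Sum = 33.221
df = 4. Since 33.221 > 11.143, we reject H₀.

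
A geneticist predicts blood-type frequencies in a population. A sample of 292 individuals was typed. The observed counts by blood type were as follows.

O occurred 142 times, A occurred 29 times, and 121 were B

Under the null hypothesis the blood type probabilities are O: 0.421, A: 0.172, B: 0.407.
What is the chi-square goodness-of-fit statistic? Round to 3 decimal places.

Expected counts E_i = n·p_i: 292×0.421 = 122.932, 292×0.172 = 50.224, 292×0.407 = 118.844.
χ² = (142−122.932)²/122.932 + (29−50.224)²/50.224 + (121−118.844)²/118.844
   = 2.9576 + 8.9690 + 0.0391
Sum = 11.966

11.966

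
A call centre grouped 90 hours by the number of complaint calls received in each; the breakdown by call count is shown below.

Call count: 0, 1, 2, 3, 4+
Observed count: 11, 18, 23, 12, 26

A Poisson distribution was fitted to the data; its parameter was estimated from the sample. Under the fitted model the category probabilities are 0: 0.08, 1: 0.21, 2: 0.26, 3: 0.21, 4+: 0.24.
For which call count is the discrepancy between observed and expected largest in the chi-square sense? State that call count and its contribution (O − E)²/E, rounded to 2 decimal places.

Expected counts E_i = n·p_i: 90×0.08 = 7.2, 90×0.21 = 18.9, 90×0.26 = 23.4, 90×0.21 = 18.9, 90×0.24 = 21.6.
χ² = (11−7.2)²/7.2 + (18−18.9)²/18.9 + (23−23.4)²/23.4 + (12−18.9)²/18.9 + (26−21.6)²/21.6
   = 2.006 + 0.043 + 0.007 + 2.519 + 0.896
The largest term is for 3: 2.52.

3, 2.52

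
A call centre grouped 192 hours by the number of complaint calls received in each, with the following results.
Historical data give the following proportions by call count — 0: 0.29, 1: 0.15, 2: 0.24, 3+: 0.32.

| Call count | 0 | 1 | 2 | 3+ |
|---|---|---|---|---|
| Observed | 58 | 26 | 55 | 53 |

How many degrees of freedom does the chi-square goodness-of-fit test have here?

3

There are k = 4 categories and no parameters were estimated from the data, so df = 4 − 1 = 3.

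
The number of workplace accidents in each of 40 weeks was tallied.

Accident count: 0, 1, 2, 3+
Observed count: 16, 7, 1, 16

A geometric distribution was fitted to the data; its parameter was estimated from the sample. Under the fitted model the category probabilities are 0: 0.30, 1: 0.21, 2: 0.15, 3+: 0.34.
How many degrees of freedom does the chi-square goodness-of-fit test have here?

2

There are k = 4 categories and 1 parameter estimated from the data, so df = 4 − 1 − 1 = 2.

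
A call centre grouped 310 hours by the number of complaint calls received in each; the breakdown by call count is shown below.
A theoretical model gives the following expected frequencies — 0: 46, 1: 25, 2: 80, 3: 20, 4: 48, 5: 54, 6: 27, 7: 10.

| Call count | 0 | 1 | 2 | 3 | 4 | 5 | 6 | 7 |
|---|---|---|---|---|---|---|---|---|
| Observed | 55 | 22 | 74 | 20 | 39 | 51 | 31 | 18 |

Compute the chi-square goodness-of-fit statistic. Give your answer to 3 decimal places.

11.418

χ² = (55−46)²/46 + (22−25)²/25 + (74−80)²/80 + (20−20)²/20 + (39−48)²/48 + (51−54)²/54 + (31−27)²/27 + (18−10)²/10
   = 1.7609 + 0.3600 + 0.4500 + 0.0000 + 1.6875 + 0.1667 + 0.5926 + 6.4000
Sum = 11.418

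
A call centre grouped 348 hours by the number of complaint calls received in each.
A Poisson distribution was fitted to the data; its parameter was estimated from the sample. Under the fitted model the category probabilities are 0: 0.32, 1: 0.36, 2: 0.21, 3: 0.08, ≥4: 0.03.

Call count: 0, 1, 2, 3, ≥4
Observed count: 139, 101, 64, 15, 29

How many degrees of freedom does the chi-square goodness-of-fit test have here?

3

There are k = 5 categories and 1 parameter estimated from the data, so df = 5 − 1 − 1 = 3.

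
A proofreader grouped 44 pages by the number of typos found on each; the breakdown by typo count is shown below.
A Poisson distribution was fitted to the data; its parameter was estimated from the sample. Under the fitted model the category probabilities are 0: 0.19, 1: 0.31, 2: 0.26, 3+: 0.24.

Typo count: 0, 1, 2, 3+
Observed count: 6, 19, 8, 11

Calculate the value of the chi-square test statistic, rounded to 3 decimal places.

3.825

Expected counts E_i = n·p_i: 44×0.19 = 8.36, 44×0.31 = 13.64, 44×0.26 = 11.44, 44×0.24 = 10.56.
χ² = (6−8.36)²/8.36 + (19−13.64)²/13.64 + (8−11.44)²/11.44 + (11−10.56)²/10.56
   = 0.6662 + 2.1063 + 1.0344 + 0.0183
Sum = 3.825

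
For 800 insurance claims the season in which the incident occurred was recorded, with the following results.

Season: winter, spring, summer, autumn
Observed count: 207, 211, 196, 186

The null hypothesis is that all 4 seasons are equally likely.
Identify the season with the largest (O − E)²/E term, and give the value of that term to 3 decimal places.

autumn, 0.980

Under H₀ each category has probability 1/4, so each expected count is 800/4 = 200.
χ² = (207−200)²/200 + (211−200)²/200 + (196−200)²/200 + (186−200)²/200
   = 0.2450 + 0.6050 + 0.0800 + 0.9800
The largest term is for autumn: 0.980.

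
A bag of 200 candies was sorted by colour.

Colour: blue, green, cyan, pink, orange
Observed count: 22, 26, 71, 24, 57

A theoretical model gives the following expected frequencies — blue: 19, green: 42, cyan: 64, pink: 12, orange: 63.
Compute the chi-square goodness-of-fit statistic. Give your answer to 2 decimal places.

19.91

blue: (22 − 19)²/19 = 9/19 = 0.474
green: (26 − 42)²/42 = 256/42 = 6.095
cyan: (71 − 64)²/64 = 49/64 = 0.766
pink: (24 − 12)²/12 = 144/12 = 12.000
orange: (57 − 63)²/63 = 36/63 = 0.571
Sum = 19.91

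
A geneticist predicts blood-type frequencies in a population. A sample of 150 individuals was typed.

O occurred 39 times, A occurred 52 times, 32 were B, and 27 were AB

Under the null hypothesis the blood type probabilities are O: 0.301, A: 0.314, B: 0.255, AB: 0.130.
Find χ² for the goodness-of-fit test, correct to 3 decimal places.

5.253

Expected counts E_i = n·p_i: 150×0.301 = 45.15, 150×0.314 = 47.1, 150×0.255 = 38.25, 150×0.130 = 19.5.
χ² = (39−45.15)²/45.15 + (52−47.1)²/47.1 + (32−38.25)²/38.25 + (27−19.5)²/19.5
   = 0.8377 + 0.5098 + 1.0212 + 2.8846
Sum = 5.253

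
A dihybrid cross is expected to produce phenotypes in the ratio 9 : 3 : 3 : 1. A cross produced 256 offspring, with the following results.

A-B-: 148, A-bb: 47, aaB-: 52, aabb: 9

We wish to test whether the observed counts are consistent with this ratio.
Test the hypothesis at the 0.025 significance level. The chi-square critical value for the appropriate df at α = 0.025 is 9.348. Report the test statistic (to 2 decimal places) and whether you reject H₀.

Ratio total = 16. Expected counts: 256×9/16 = 144, 256×3/16 = 48, 256×3/16 = 48, 256×1/16 = 16.
χ² = (148−144)²/144 + (47−48)²/48 + (52−48)²/48 + (9−16)²/16
   = 0.111 + 0.021 + 0.333 + 3.063
Sum = 3.53
df = 3. Since 3.53 < 9.348, we do not reject H₀.

3.53; do not reject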